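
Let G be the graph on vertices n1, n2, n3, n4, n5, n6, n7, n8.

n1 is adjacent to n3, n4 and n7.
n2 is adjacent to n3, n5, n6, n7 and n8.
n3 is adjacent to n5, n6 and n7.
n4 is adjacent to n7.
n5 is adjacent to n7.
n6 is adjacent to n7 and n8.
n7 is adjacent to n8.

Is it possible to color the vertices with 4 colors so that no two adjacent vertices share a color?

Yes

The chromatic number is 4. n2, n3, n5, n7 form a clique, so at least 4 colors are needed.
4 colors suffice: color 1 → {n7}; color 2 → {n3, n4, n8}; color 3 → {n1, n2}; color 4 → {n5, n6}.
That is already a proper 4-coloring.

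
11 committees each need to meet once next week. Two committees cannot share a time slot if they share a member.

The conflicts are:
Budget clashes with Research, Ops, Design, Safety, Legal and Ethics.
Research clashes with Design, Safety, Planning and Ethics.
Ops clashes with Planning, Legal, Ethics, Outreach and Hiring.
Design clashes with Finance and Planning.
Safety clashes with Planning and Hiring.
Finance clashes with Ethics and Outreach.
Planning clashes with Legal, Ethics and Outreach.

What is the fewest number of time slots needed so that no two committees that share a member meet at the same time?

Budget, Research, Design all conflict with each other, so at least 3 time slots are needed.
3 time slots suffice: Budget=1, Research=2, Ops=2, Design=3, Safety=3, Finance=1, Planning=1, Legal=3, Ethics=3, Outreach=3, Hiring=1. No two conflicting committees share a time slot.

3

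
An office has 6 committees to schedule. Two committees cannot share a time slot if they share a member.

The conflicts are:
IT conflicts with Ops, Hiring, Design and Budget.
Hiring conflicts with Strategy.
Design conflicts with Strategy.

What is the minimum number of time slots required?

2

Design and Strategy conflict, so at least 2 time slots are needed.
2 time slots suffice: time slot 1 → {IT, Strategy}; time slot 2 → {Ops, Hiring, Design, Budget}. Every pair that conflicts lands in different time slots.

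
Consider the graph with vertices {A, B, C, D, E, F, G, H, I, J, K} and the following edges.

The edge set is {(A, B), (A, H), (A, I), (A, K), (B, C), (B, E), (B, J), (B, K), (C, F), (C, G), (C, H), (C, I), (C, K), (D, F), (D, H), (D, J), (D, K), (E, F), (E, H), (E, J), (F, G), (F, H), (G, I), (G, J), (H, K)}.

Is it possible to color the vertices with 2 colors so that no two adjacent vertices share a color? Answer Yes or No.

C, G, I are mutually adjacent, so at least 3 colors are needed.
So 2 colors are not enough.

No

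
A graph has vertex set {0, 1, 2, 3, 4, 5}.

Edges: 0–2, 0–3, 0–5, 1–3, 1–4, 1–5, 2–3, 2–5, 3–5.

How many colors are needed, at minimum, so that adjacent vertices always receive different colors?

0, 2, 3, 5 are pairwise adjacent (a clique of size 4), so at least 4 colors are needed.
4 colors suffice: color red → {4, 5}; color blue → {3}; color green → {1, 2}; color yellow → {0}. Each edge has distinct colors on its endpoints.

4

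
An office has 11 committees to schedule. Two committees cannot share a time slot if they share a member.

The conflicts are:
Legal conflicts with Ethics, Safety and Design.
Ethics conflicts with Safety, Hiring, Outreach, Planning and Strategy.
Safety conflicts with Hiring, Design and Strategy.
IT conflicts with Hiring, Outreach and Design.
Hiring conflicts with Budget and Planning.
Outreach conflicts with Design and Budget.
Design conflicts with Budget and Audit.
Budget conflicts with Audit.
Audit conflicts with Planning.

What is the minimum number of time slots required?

IT, Outreach, Design are mutually in conflict, so at least 3 time slots are needed.
3 time slots suffice: Legal=2, Ethics=1, Safety=3, IT=3, Hiring=2, Outreach=2, Design=1, Budget=3, Audit=2, Planning=3, Strategy=2. No two conflicting committees share a time slot.

3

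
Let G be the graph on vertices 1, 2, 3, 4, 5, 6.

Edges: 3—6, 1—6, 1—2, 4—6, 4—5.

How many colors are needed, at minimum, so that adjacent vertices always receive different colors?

1 and 2 are adjacent, so at least 2 colors are needed.
A valid assignment using 2 colors: 1=blue, 2=red, 3=blue, 4=blue, 5=red, 6=red. No two adjacent vertices share a color.

2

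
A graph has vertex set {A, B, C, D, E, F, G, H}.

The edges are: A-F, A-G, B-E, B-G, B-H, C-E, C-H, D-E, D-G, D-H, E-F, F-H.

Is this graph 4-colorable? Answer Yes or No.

Yes

The chromatic number is 3. The cycle D-G-A-F-H-D has odd length 5, so it cannot be 2-colored; at least 3 colors are needed.
A valid assignment using 3 colors: A=3, B=2, C=2, D=2, E=1, F=2, G=1, H=1.
Since 4 ≥ 3, a proper 4-coloring certainly exists.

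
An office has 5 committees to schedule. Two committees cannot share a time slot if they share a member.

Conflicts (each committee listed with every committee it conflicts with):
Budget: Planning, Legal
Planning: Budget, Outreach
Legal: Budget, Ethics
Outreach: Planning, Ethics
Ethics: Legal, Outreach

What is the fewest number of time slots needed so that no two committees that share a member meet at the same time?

3

The cycle Legal-Ethics-Outreach-Planning-Budget-Legal has odd length 5, so it cannot be 2-colored; at least 3 time slots are needed.
3 time slots suffice: time slot 1 → {Budget, Outreach}; time slot 2 → {Planning, Ethics}; time slot 3 → {Legal}. Every pair that conflicts lands in different time slots.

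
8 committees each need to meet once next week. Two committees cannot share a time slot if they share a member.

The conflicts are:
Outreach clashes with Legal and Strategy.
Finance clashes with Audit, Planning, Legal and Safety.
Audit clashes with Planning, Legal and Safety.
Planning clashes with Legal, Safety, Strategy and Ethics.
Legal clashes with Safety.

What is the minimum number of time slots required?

5

Finance, Audit, Planning, Legal, Safety pairwise conflict, so at least 5 time slots are needed.
A valid assignment using 5 time slots: Outreach=1, Finance=4, Audit=5, Planning=1, Legal=2, Safety=3, Strategy=2, Ethics=2. No two conflicting committees share a time slot.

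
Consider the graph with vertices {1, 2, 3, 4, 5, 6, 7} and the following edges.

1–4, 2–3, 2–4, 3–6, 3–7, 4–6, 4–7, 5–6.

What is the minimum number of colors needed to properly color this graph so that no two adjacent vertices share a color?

2

5 and 6 are adjacent, so at least 2 colors are needed.
2 colors suffice: 1=blue, 2=blue, 3=red, 4=red, 5=red, 6=blue, 7=blue. No two adjacent vertices share a color.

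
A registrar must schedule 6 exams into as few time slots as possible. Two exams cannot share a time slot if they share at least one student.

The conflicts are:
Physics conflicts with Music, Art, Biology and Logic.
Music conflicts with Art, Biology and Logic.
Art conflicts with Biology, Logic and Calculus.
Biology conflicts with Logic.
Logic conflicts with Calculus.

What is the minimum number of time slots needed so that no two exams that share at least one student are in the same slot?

5

Physics, Music, Art, Biology, Logic are mutually in conflict, so at least 5 time slots are needed.
Using 5 time slots: Physics=5, Music=3, Art=2, Biology=4, Logic=1, Calculus=3. Each listed conflict is separated.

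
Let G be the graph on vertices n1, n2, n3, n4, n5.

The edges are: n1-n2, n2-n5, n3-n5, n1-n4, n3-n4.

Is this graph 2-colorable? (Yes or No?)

No

The cycle n3-n5-n2-n1-n4-n3 has odd length 5, so it cannot be 2-colored; at least 3 colors are needed.
So 2 colors are not enough.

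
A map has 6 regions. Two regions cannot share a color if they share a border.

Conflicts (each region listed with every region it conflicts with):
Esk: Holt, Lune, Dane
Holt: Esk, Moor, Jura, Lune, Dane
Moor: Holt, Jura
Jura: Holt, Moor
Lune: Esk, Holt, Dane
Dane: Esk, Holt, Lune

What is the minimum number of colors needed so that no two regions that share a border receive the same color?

Esk, Holt, Lune, Dane pairwise conflict, so at least 4 colors are needed.
4 colors suffice: color 1 → {Holt}; color 2 → {Esk, Jura}; color 3 → {Moor, Lune}; color 4 → {Dane}. Each listed conflict is separated.

4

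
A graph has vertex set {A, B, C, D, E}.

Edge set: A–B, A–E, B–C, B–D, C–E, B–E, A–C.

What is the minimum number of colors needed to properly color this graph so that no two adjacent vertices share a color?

A, B, C, E are mutually adjacent (a clique of size 4), so at least 4 colors are needed.
4 colors suffice: color 1 → {B}; color 2 → {A, D}; color 3 → {C}; color 4 → {E}. No two adjacent vertices share a color.

4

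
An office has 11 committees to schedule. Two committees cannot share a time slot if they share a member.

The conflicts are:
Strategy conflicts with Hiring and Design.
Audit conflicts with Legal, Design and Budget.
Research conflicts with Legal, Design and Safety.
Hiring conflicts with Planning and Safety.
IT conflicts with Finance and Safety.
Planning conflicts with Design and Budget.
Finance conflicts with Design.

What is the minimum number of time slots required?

The cycle Hiring-Strategy-Design-Research-Safety-Hiring has odd length 5, so it cannot be 2-colored; at least 3 time slots are needed.
3 time slots suffice: time slot 1 → {Legal, Design, Budget, Safety}; time slot 2 → {Strategy, Audit, Research, IT, Planning}; time slot 3 → {Hiring, Finance}. Each listed conflict is separated.

3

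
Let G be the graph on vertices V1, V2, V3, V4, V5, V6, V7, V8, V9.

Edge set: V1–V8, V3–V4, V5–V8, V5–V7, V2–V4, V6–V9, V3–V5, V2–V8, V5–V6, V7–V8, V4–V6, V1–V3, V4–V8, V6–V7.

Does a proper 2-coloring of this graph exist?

No

V5, V6, V7 are pairwise adjacent, so at least 3 colors are needed.
So 2 colors are not enough.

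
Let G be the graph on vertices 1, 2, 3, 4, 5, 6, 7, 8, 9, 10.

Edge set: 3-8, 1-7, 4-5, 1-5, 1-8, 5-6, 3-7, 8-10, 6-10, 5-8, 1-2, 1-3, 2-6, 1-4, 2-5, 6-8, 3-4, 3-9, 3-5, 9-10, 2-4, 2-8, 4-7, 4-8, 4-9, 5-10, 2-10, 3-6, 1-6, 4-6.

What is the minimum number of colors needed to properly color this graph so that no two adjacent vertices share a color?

6

1, 3, 4, 5, 6, 8 are mutually adjacent (a clique of size 6), so at least 6 colors are needed.
One proper 6-coloring: 1=b, 2=d, 3=d, 4=a, 5=c, 6=e, 7=c, 8=f, 9=b, 10=a. Every edge joins two different colors.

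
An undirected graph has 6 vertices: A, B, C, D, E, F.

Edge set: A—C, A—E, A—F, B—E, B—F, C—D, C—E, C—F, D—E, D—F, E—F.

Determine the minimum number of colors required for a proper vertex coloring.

4

C, D, E, F are mutually adjacent (a clique of size 4), so at least 4 colors are needed.
4 colors suffice: A=yellow, B=green, C=green, D=yellow, E=blue, F=red. Each edge has distinct colors on its endpoints.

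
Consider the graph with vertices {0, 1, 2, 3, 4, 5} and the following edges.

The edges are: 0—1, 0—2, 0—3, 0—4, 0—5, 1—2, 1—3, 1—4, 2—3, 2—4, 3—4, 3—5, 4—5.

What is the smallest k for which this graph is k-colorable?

0, 1, 2, 3, 4 form a clique, so at least 5 colors are needed.
5 colors suffice: 0=b, 1=d, 2=e, 3=c, 4=a, 5=d. Every edge joins two different colors.

5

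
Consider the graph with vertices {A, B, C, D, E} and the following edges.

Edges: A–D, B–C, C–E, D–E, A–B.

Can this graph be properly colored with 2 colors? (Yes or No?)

The cycle E-C-B-A-D-E has odd length 5, so it cannot be 2-colored; at least 3 colors are needed.
So 2 colors are not enough.

No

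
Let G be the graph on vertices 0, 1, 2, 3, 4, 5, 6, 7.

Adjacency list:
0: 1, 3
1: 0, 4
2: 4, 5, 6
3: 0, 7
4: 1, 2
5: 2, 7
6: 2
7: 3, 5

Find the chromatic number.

The cycle 0-1-4-2-5-7-3-0 has odd length 7, so it cannot be 2-colored; at least 3 colors are needed.
One proper 3-coloring: 0=b, 1=a, 2=a, 3=a, 4=b, 5=c, 6=b, 7=b. Every edge joins two different colors.

3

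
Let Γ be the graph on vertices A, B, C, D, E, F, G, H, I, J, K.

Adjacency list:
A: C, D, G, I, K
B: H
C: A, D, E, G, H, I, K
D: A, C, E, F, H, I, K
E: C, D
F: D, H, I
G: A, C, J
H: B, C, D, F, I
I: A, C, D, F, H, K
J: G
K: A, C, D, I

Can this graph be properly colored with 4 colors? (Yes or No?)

No

A, C, D, I, K are pairwise adjacent (a clique of size 5), so at least 5 colors are needed.
So 4 colors are not enough.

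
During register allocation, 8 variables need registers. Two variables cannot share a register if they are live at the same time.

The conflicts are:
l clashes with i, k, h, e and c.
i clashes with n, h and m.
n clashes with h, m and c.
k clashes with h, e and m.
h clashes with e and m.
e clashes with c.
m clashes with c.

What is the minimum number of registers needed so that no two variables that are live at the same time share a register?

4

l, k, h, e pairwise conflict, so at least 4 registers are needed.
4 registers suffice: register 1 → {h, c}; register 2 → {l, m}; register 3 → {i, k}; register 4 → {n, e}. Each listed conflict is separated.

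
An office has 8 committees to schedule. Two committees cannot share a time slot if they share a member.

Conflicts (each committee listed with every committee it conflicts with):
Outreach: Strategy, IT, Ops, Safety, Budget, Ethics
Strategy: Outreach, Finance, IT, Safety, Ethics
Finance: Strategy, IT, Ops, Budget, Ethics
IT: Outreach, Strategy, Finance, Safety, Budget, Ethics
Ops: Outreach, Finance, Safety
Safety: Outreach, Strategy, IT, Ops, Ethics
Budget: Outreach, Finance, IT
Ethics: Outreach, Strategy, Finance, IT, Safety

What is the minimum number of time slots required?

Outreach, Strategy, IT, Safety, Ethics pairwise conflict, so at least 5 time slots are needed.
A valid assignment using 5 time slots: Outreach=2, Strategy=4, Finance=2, IT=1, Ops=1, Safety=5, Budget=3, Ethics=3. Every pair that conflicts lands in different time slots.

5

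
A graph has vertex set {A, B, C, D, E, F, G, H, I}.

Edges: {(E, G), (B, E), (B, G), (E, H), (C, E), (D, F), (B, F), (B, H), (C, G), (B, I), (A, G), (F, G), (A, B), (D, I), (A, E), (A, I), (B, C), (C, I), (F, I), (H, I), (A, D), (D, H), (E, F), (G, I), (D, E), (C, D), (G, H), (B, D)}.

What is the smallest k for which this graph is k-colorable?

4

B, D, H, I are mutually adjacent (a clique of size 4), so at least 4 colors are needed.
4 colors suffice: color 1 → {B}; color 2 → {D, G}; color 3 → {E, I}; color 4 → {A, C, F, H}. Every edge joins two different colors.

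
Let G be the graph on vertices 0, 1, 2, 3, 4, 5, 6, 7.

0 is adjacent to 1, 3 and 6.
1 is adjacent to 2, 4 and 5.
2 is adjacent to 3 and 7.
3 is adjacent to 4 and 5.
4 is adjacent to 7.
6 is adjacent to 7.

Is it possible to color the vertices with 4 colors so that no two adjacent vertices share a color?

The chromatic number is 3. The cycle 6-0-3-4-7-6 has odd length 5, so it cannot be 2-colored; at least 3 colors are needed.
3 colors suffice: color red → {1, 3, 7}; color blue → {0, 2, 4, 5}; color green → {6}.
Since 4 ≥ 3, a proper 4-coloring certainly exists.

Yes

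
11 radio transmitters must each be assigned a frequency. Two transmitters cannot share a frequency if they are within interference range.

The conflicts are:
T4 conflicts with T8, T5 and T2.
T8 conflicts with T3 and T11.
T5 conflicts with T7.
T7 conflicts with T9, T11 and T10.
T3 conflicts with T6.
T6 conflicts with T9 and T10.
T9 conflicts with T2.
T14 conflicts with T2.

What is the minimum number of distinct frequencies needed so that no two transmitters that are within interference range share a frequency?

3

The cycle T5-T4-T8-T11-T7-T5 has odd length 5, so it cannot be 2-colored; at least 3 frequencies are needed.
3 frequencies suffice: frequency 1 → {T8, T7, T6, T2}; frequency 2 → {T4, T3, T9, T14, T11, T10}; frequency 3 → {T5}. No two conflicting transmitters share a frequency.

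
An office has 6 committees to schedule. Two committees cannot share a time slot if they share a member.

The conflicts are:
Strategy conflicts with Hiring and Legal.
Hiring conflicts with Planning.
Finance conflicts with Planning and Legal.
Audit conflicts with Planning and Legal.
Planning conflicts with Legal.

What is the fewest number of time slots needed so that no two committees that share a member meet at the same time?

Audit, Planning, Legal all conflict with each other, so at least 3 time slots are needed.
3 time slots suffice: Strategy=2, Hiring=1, Finance=3, Audit=3, Planning=2, Legal=1. No two conflicting committees share a time slot.

3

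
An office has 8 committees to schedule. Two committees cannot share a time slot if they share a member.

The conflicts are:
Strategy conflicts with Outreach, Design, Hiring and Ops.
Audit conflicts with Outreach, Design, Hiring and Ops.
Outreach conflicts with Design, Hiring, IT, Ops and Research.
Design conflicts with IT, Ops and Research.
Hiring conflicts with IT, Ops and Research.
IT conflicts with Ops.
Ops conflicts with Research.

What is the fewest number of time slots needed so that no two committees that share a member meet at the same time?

Audit, Outreach, Design, Ops pairwise conflict, so at least 4 time slots are needed.
4 time slots suffice: Strategy=4, Audit=4, Outreach=2, Design=3, Hiring=3, IT=4, Ops=1, Research=4. Every pair that conflicts lands in different time slots.

4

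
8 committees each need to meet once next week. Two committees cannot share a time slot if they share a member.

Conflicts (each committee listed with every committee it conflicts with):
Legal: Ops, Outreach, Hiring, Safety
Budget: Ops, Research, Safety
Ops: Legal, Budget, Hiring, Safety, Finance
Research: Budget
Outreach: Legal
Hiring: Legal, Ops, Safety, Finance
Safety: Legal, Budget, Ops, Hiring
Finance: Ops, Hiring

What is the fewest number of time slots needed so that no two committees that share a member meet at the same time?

Legal, Ops, Hiring, Safety pairwise conflict, so at least 4 time slots are needed.
4 time slots suffice: time slot 1 → {Ops, Research, Outreach}; time slot 2 → {Safety, Finance}; time slot 3 → {Legal, Budget}; time slot 4 → {Hiring}. No two conflicting committees share a time slot.

4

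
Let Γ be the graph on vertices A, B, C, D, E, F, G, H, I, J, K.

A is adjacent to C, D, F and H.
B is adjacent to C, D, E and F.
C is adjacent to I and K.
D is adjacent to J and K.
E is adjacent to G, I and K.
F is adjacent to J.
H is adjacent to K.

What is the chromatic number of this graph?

B and F are adjacent, so at least 2 colors are needed.
One proper 2-coloring: A=1, B=1, C=2, D=2, E=2, F=2, G=1, H=2, I=1, J=1, K=1. Every edge joins two different colors.

2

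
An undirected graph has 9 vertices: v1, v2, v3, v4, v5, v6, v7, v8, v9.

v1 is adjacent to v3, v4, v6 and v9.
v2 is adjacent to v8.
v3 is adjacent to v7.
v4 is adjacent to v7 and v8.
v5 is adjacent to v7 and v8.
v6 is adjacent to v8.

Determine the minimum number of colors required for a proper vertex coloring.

2

v1 and v4 are adjacent, so at least 2 colors are needed.
One proper 2-coloring: v1=1, v2=2, v3=2, v4=2, v5=2, v6=2, v7=1, v8=1, v9=2. Each edge has distinct colors on its endpoints.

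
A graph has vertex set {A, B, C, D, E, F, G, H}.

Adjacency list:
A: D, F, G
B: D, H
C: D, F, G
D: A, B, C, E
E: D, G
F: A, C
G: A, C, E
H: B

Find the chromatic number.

2

B and D are adjacent, so at least 2 colors are needed.
One proper 2-coloring: A=blue, B=blue, C=blue, D=red, E=blue, F=red, G=red, H=red. Every edge joins two different colors.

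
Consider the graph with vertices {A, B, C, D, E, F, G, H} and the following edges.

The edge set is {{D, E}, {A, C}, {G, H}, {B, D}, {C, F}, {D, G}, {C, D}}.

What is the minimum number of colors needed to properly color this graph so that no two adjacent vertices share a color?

D and E are adjacent, so at least 2 colors are needed.
2 colors suffice: A=1, B=2, C=2, D=1, E=2, F=1, G=2, H=1. No two adjacent vertices share a color.

2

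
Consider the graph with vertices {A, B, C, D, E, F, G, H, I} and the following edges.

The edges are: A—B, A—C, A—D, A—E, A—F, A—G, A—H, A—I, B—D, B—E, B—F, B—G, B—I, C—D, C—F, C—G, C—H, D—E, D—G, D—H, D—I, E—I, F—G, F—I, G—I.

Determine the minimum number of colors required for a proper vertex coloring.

A, B, F, G, I are mutually adjacent (a clique of size 5), so at least 5 colors are needed.
5 colors suffice: color red → {A}; color blue → {D, F}; color green → {E, G, H}; color yellow → {C, I}; color purple → {B}. Each edge has distinct colors on its endpoints.

5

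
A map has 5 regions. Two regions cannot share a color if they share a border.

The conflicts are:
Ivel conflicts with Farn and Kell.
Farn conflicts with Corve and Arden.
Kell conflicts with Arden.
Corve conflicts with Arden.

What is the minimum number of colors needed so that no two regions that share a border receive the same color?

3

Farn, Corve, Arden all conflict with each other, so at least 3 colors are needed.
3 colors suffice: Ivel=1, Farn=2, Kell=2, Corve=3, Arden=1. No two conflicting regions share a color.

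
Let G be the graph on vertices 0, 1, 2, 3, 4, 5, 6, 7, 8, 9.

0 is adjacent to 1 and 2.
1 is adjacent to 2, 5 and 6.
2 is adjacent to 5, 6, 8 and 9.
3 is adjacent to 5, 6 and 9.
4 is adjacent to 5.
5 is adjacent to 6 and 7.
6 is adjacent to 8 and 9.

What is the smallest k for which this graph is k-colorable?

1, 2, 5, 6 are pairwise adjacent (a clique of size 4), so at least 4 colors are needed.
4 colors suffice: color a → {2, 3, 4, 7}; color b → {0, 5, 8, 9}; color c → {6}; color d → {1}. No two adjacent vertices share a color.

4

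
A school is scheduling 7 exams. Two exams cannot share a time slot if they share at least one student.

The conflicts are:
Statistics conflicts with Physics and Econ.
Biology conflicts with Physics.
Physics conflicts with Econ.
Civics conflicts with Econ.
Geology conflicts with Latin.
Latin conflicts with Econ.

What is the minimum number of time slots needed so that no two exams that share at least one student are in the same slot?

3

Statistics, Physics, Econ pairwise conflict, so at least 3 time slots are needed.
3 time slots suffice: Statistics=3, Biology=1, Physics=2, Civics=2, Geology=1, Latin=2, Econ=1. Each listed conflict is separated.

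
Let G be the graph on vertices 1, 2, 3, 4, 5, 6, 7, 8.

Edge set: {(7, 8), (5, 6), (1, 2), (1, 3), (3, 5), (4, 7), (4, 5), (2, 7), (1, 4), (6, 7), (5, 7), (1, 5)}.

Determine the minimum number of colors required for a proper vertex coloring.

1, 3, 5 are pairwise adjacent, so at least 3 colors are needed.
A valid assignment using 3 colors: 1=red, 2=blue, 3=green, 4=green, 5=blue, 6=green, 7=red, 8=blue. No two adjacent vertices share a color.

3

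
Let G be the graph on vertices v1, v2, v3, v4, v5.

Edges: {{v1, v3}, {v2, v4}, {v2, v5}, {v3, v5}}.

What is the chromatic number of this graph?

2

v1 and v3 are adjacent, so at least 2 colors are needed.
2 colors suffice: color R → {v2, v3}; color B → {v1, v4, v5}. Every edge joins two different colors.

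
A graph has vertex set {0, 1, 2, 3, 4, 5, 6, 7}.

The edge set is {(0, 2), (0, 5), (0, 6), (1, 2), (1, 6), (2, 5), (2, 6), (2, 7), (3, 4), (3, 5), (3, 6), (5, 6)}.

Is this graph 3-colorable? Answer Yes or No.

No

0, 2, 5, 6 are mutually adjacent (a clique of size 4), so at least 4 colors are needed.
So 3 colors are not enough.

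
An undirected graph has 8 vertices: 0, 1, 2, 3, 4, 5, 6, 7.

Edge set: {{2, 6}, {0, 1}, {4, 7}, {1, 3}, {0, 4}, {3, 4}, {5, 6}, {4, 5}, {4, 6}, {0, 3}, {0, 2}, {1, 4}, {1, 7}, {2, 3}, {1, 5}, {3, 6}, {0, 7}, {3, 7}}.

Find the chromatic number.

0, 1, 3, 4, 7 are pairwise adjacent (a clique of size 5), so at least 5 colors are needed.
A valid assignment using 5 colors: 0=c, 1=d, 2=b, 3=a, 4=b, 5=a, 6=c, 7=e. Each edge has distinct colors on its endpoints.

5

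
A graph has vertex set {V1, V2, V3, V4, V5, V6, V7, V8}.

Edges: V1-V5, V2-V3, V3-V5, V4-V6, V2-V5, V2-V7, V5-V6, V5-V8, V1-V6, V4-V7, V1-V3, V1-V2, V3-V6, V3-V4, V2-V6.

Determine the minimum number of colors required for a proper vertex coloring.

5

V1, V2, V3, V5, V6 form a clique, so at least 5 colors are needed.
5 colors suffice: color 1 → {V3, V7, V8}; color 2 → {V6}; color 3 → {V4, V5}; color 4 → {V2}; color 5 → {V1}. No two adjacent vertices share a color.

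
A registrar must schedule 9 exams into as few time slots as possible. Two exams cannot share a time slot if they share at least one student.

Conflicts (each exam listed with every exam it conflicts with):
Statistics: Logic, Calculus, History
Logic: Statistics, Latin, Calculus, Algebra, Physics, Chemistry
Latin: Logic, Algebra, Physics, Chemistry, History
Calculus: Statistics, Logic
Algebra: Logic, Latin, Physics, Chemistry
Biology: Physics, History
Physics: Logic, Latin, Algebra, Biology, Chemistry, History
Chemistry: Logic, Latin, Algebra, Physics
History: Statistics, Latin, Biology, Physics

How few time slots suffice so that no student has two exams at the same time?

Logic, Latin, Algebra, Physics, Chemistry pairwise conflict, so at least 5 time slots are needed.
5 time slots suffice: time slot 1 → {Logic, History}; time slot 2 → {Statistics, Physics}; time slot 3 → {Latin, Calculus, Biology}; time slot 4 → {Chemistry}; time slot 5 → {Algebra}. No two conflicting exams share a time slot.

5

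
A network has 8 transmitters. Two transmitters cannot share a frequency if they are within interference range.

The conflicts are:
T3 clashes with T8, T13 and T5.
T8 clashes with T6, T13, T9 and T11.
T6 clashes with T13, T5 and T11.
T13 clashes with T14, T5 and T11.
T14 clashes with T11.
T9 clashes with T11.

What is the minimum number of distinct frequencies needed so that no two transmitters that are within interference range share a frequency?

4

T8, T6, T13, T11 pairwise conflict, so at least 4 frequencies are needed.
Using 4 frequencies: T3=4, T8=3, T6=4, T13=1, T14=3, T9=1, T5=2, T11=2. Each listed conflict is separated.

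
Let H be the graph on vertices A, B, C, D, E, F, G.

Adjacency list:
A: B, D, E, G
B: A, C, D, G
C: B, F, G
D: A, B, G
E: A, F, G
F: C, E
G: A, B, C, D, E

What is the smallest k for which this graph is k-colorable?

4

A, B, D, G form a clique, so at least 4 colors are needed.
4 colors suffice: color 1 → {F, G}; color 2 → {B, E}; color 3 → {A, C}; color 4 → {D}. Every edge joins two different colors.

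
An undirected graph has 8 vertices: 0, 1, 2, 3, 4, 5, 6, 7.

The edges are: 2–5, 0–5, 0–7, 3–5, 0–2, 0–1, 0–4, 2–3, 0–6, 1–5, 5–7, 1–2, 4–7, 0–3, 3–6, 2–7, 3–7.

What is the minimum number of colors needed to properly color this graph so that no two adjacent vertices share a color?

0, 2, 3, 5, 7 form a clique, so at least 5 colors are needed.
5 colors suffice: color a → {0}; color b → {1, 3, 4}; color c → {5, 6}; color d → {7}; color e → {2}. No two adjacent vertices share a color.

5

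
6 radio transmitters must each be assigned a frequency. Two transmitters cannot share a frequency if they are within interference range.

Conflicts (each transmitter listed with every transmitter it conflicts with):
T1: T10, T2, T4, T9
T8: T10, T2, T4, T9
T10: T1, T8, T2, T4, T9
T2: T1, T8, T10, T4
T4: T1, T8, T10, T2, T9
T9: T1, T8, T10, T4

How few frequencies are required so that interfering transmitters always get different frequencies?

T1, T10, T2, T4 are mutually in conflict, so at least 4 frequencies are needed.
4 frequencies suffice: frequency 1 → {T10}; frequency 2 → {T4}; frequency 3 → {T2, T9}; frequency 4 → {T1, T8}. Each listed conflict is separated.

4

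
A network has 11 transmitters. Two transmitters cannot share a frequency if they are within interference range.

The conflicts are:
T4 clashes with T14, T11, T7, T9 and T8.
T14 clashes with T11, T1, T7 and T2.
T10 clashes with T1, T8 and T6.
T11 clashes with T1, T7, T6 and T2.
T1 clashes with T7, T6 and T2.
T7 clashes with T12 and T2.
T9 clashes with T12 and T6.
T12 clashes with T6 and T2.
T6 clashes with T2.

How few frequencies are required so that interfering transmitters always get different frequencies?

T14, T11, T1, T7, T2 are mutually in conflict, so at least 5 frequencies are needed.
5 frequencies suffice: frequency 1 → {T7, T8, T6}; frequency 2 → {T10, T11, T12}; frequency 3 → {T4, T2}; frequency 4 → {T1, T9}; frequency 5 → {T14}. No two conflicting transmitters share a frequency.

5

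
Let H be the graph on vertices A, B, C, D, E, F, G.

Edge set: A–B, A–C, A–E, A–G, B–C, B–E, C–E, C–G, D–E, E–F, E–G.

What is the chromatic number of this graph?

4

A, C, E, G form a clique, so at least 4 colors are needed.
4 colors suffice: color 1 → {E}; color 2 → {C, D, F}; color 3 → {A}; color 4 → {B, G}. Every edge joins two different colors.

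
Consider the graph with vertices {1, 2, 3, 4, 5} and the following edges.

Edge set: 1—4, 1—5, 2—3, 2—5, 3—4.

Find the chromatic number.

The cycle 1-5-2-3-4-1 has odd length 5, so it cannot be 2-colored; at least 3 colors are needed.
A valid assignment using 3 colors: 1=a, 2=a, 3=c, 4=b, 5=b. No two adjacent vertices share a color.

3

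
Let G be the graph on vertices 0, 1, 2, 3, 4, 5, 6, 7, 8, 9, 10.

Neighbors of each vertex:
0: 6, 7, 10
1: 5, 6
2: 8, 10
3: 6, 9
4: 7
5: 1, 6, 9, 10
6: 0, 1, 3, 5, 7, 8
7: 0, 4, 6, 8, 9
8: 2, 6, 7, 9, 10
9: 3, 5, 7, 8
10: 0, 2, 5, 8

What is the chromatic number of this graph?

0, 6, 7 form a triangle, so at least 3 colors are needed.
3 colors suffice: color a → {4, 6, 9, 10}; color b → {0, 3, 5, 8}; color c → {1, 2, 7}. Every edge joins two different colors.

3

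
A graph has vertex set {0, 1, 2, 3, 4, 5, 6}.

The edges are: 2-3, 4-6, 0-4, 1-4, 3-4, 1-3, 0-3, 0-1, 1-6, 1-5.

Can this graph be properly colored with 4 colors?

Yes

The chromatic number is 4. 0, 1, 3, 4 form a clique, so at least 4 colors are needed.
A valid assignment using 4 colors: 0=d, 1=a, 2=a, 3=b, 4=c, 5=b, 6=b.
That is already a proper 4-coloring.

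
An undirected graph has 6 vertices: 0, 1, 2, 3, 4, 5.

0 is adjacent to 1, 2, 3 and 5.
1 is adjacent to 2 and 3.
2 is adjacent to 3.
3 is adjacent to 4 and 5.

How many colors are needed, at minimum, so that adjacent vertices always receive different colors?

4

0, 1, 2, 3 are pairwise adjacent (a clique of size 4), so at least 4 colors are needed.
4 colors suffice: color a → {3}; color b → {0, 4}; color c → {1, 5}; color d → {2}. Each edge has distinct colors on its endpoints.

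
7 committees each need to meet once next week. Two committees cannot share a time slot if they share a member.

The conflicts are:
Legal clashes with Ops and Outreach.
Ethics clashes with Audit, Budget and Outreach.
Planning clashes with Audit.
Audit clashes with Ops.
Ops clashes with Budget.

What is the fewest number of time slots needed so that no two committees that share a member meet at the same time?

3

The cycle Budget-Ops-Legal-Outreach-Ethics-Budget has odd length 5, so it cannot be 2-colored; at least 3 time slots are needed.
3 time slots suffice: time slot 1 → {Ethics, Planning, Ops}; time slot 2 → {Legal, Audit, Budget}; time slot 3 → {Outreach}. Each listed conflict is separated.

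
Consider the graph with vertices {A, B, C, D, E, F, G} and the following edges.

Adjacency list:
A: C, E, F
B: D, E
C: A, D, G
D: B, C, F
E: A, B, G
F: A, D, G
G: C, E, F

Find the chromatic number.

3

The cycle G-E-B-D-F-G has odd length 5, so it cannot be 2-colored; at least 3 colors are needed.
One proper 3-coloring: A=2, B=2, C=3, D=1, E=1, F=3, G=2. Every edge joins two different colors.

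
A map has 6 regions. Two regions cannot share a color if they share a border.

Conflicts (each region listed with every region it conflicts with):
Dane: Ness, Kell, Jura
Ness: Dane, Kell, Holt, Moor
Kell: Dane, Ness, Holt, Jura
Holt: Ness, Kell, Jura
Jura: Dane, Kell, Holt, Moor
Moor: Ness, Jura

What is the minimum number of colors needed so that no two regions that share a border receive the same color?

3

Kell, Holt, Jura are mutually in conflict, so at least 3 colors are needed.
One proper 3-coloring: Dane=3, Ness=1, Kell=2, Holt=3, Jura=1, Moor=2. Every pair that conflicts lands in different colors.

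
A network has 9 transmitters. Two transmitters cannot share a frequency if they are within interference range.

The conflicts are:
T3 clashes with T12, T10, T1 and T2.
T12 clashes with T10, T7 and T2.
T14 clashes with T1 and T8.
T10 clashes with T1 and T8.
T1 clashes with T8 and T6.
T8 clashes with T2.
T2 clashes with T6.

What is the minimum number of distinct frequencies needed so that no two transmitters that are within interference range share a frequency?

T3, T12, T10 all conflict with each other, so at least 3 frequencies are needed.
3 frequencies suffice: T3=2, T12=1, T14=3, T10=3, T1=1, T8=2, T7=2, T2=3, T6=2. Each listed conflict is separated.

3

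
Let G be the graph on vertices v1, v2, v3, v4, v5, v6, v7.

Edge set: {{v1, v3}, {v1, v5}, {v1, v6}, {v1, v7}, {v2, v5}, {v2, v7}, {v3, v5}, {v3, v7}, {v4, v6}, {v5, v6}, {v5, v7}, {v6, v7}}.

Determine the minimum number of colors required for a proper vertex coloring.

v1, v5, v6, v7 are mutually adjacent (a clique of size 4), so at least 4 colors are needed.
4 colors suffice: v1=Y, v2=G, v3=G, v4=R, v5=B, v6=G, v7=R. Every edge joins two different colors.

4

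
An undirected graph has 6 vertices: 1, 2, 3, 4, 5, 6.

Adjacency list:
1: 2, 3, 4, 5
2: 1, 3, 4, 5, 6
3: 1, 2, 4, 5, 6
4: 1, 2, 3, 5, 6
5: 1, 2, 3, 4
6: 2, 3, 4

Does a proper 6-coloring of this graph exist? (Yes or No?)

The chromatic number is 5. 1, 2, 3, 4, 5 form a clique, so at least 5 colors are needed.
5 colors suffice: color red → {2}; color blue → {3}; color green → {4}; color yellow → {1, 6}; color purple → {5}.
Since 6 ≥ 5, a proper 6-coloring certainly exists.

Yes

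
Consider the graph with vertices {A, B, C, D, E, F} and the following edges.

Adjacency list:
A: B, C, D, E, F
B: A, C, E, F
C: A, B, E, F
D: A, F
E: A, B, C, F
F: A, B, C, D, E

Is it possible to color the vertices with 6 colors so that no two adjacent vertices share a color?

The chromatic number is 5. A, B, C, E, F are mutually adjacent (a clique of size 5), so at least 5 colors are needed.
5 colors suffice: color 1 → {F}; color 2 → {A}; color 3 → {D, E}; color 4 → {C}; color 5 → {B}.
Since 6 ≥ 5, a proper 6-coloring certainly exists.

Yes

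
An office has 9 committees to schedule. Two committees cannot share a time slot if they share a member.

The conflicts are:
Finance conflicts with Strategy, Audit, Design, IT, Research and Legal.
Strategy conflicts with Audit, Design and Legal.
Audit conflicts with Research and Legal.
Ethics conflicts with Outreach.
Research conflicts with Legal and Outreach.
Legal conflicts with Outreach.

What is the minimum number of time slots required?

4

Finance, Strategy, Audit, Legal pairwise conflict, so at least 4 time slots are needed.
4 time slots suffice: time slot 1 → {Finance, Outreach}; time slot 2 → {Design, IT, Ethics, Legal}; time slot 3 → {Audit}; time slot 4 → {Strategy, Research}. Each listed conflict is separated.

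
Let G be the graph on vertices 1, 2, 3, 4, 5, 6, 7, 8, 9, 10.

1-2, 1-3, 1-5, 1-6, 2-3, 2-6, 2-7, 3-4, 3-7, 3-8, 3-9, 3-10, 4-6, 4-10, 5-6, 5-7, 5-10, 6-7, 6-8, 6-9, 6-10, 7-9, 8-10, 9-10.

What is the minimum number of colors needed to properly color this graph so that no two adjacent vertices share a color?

3

1, 2, 6 are pairwise adjacent, so at least 3 colors are needed.
A valid assignment using 3 colors: 1=blue, 2=green, 3=red, 4=green, 5=green, 6=red, 7=blue, 8=green, 9=green, 10=blue. Every edge joins two different colors.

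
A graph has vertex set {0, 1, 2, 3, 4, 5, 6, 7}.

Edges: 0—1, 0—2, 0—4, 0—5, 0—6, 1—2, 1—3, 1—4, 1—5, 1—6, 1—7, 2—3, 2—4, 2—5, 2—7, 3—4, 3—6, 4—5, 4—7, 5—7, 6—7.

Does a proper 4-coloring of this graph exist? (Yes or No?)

No

1, 2, 4, 5, 7 are mutually adjacent (a clique of size 5), so at least 5 colors are needed.
So 4 colors are not enough.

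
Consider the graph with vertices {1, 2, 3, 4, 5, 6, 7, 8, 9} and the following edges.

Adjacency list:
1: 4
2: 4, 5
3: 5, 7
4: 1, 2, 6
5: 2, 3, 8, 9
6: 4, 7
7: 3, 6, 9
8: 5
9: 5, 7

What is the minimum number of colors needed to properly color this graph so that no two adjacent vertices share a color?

3 and 5 are adjacent, so at least 2 colors are needed.
One proper 2-coloring: 1=blue, 2=blue, 3=blue, 4=red, 5=red, 6=blue, 7=red, 8=blue, 9=blue. Each edge has distinct colors on its endpoints.

2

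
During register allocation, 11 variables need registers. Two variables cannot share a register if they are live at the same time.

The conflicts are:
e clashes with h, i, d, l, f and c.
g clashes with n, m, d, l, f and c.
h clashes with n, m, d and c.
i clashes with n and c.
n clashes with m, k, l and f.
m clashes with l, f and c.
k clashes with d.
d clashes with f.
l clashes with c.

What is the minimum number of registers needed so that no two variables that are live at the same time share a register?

4

g, m, l, c pairwise conflict, so at least 4 registers are needed.
4 registers suffice: register 1 → {n, d, c}; register 2 → {e, g, k}; register 3 → {i, m}; register 4 → {h, l, f}. No two conflicting variables share a register.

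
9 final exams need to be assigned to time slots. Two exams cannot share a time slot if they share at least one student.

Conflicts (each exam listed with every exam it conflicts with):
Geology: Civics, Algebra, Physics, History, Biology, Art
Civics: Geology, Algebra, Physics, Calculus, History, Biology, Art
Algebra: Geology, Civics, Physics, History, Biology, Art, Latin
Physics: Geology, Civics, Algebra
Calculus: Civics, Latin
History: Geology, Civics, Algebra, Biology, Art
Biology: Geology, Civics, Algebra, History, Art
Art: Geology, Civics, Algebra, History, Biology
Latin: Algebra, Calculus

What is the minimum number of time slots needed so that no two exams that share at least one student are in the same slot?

Geology, Civics, Algebra, History, Biology, Art are mutually in conflict, so at least 6 time slots are needed.
A valid assignment using 6 time slots: Geology=3, Civics=1, Algebra=2, Physics=4, Calculus=2, History=6, Biology=4, Art=5, Latin=1. No two conflicting exams share a time slot.

6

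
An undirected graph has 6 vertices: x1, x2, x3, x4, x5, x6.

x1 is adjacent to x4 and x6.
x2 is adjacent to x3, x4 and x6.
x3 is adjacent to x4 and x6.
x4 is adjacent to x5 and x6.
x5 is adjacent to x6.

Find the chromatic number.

4

x2, x3, x4, x6 are pairwise adjacent (a clique of size 4), so at least 4 colors are needed.
One proper 4-coloring: x1=3, x2=3, x3=4, x4=1, x5=3, x6=2. Each edge has distinct colors on its endpoints.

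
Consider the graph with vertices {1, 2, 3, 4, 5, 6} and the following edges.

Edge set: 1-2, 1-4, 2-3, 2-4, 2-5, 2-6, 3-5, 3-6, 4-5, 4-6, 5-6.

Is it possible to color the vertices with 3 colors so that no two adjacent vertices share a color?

2, 3, 5, 6 form a clique, so at least 4 colors are needed.
So 3 colors are not enough.

No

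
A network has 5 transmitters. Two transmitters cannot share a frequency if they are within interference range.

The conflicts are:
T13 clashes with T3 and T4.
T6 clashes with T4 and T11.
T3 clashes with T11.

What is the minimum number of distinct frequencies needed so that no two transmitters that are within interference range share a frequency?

The cycle T6-T4-T13-T3-T11-T6 has odd length 5, so it cannot be 2-colored; at least 3 frequencies are needed.
3 frequencies suffice: frequency 1 → {T13, T6}; frequency 2 → {T4, T11}; frequency 3 → {T3}. Each listed conflict is separated.

3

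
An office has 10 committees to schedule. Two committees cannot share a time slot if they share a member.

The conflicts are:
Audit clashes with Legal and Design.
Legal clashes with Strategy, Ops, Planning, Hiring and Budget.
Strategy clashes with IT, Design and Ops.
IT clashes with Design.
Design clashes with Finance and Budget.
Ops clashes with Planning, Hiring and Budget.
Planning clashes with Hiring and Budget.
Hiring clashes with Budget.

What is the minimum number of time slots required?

5

Legal, Ops, Planning, Hiring, Budget pairwise conflict, so at least 5 time slots are needed.
5 time slots suffice: time slot 1 → {Legal, Design}; time slot 2 → {Audit, Strategy, Finance, Budget}; time slot 3 → {IT, Ops}; time slot 4 → {Hiring}; time slot 5 → {Planning}. Every pair that conflicts lands in different time slots.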